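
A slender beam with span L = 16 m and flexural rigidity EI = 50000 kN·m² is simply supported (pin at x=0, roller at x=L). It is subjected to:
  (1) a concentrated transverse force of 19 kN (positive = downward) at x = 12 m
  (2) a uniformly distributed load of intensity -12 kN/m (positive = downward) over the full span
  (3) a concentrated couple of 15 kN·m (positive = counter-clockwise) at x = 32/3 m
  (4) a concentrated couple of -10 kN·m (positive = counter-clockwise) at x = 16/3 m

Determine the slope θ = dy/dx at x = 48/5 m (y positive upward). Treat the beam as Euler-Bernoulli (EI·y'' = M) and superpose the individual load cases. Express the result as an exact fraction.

Load 1 — point force P=19 kN at a=12 m (b=L-a=4):
  θ_1 = -Pb(L²-b²-3x²)/(6LEI)  [x≤a] = -19·4·(16²-4²-3·(48/5)²)/(6·16·50000) = 361/625000 rad
Load 2 — uniform load w=-12 kN/m over full span:
  θ_2 = -w(L³-6Lx²+4x³)/(24EI) = -(-12)·(16³-6·16·(48/5)²+4·(48/5)³)/(24·50000) = -4736/390625 rad
Load 3 — applied couple M₀=15 kN·m at a=32/3 m (b=L-a=16/3):
  θ_3 = (M₀x²/(2L)+C₁)/EI  [x≤a] with C₁=M₀(3b²-L²)/(6L)=-80/3 = (15·(48/5)²/(2·16)+(-80/3))/50000 = 31/93750 rad
Load 4 — applied couple M₀=-10 kN·m at a=16/3 m (b=L-a=32/3):
  θ_4 = (M₀x²/(2L)-M₀(x-a)+C₁)/EI  [x>a] with C₁=M₀(3b²-L²)/(6L)=-80/9 = ((-10)·(48/5)²/(2·16)-(-10)·((48/5)-(16/3))+(-80/9))/50000 = 14/140625 rad
Superposition: θ = Σ θ_i = -312647/28125000 rad ≈ -0.011116 rad

θ(48/5) = -312647/28125000 rad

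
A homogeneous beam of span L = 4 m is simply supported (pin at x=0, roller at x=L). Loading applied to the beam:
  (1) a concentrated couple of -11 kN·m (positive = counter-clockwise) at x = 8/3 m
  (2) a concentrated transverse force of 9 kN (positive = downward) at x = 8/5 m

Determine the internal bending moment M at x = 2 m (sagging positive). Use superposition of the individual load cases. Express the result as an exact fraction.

Load 1 — applied couple M₀=-11 kN·m at a=8/3 m (b=L-a=4/3):
  M_1 = M₀x/L  [x≤a] = (-11)·2/4 = -11/2 kN·m
Load 2 — point force P=9 kN at a=8/5 m (b=L-a=12/5):
  M_2 = Pa(L-x)/L  [x>a] = 9·(8/5)·(4-2)/4 = 36/5 kN·m
Superposition: M = Σ M_i = 17/10 kN·m ≈ 1.700000 kN·m

M(2) = 17/10 kN·m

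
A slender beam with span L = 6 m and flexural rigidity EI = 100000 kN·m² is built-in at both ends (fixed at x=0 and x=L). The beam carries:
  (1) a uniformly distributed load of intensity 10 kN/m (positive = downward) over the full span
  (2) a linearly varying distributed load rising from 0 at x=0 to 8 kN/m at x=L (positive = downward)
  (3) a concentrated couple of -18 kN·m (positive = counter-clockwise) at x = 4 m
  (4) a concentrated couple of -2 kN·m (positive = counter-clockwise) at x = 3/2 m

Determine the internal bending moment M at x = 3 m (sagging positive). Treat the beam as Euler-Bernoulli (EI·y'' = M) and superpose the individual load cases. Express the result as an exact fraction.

M(3) = 31/2 kN·m

Load 1 — uniform load w=10 kN/m over full span:
  M_1 = wLx/2 - wL²/12 - wx²/2 = 10·6·3/2 - 10·6²/12 - 10·3²/2 = 15 kN·m
Load 2 — triangular load w₀=8 kN/m (0→w₀ over full span):
  M_2 = 3w₀Lx/20 - w₀L²/30 - w₀x³/(6L) = 3·8·6·3/20 - 8·6²/30 - 8·3³/(6·6) = 6 kN·m
Load 3 — applied couple M₀=-18 kN·m at a=4 m (b=L-a=2):
  M_3 = R_Ax - M_A  [x≤a] with R_A=-4, M_A=-6 = (-4)·3 - (-6) = -6 kN·m
Load 4 — applied couple M₀=-2 kN·m at a=3/2 m (b=L-a=9/2):
  M_4 = R_Ax - M_A - M₀  [x>a] with R_A=-3/8, M_A=3/8 = (-3/8)·3 - (3/8) - (-2) = 1/2 kN·m
Superposition: M = Σ M_i = 31/2 kN·m ≈ 15.500000 kN·m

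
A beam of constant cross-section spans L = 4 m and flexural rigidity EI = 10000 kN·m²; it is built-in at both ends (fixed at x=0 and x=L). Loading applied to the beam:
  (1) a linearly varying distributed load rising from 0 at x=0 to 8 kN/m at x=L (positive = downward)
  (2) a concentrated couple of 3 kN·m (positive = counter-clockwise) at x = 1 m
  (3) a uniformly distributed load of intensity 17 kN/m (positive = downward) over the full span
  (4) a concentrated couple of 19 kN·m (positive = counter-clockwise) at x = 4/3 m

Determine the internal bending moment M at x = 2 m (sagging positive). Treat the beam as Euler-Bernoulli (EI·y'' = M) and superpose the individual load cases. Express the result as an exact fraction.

Load 1 — triangular load w₀=8 kN/m (0→w₀ over full span):
  M_1 = 3w₀Lx/20 - w₀L²/30 - w₀x³/(6L) = 3·8·4·2/20 - 8·4²/30 - 8·2³/(6·4) = 8/3 kN·m
Load 2 — applied couple M₀=3 kN·m at a=1 m (b=L-a=3):
  M_2 = R_Ax - M_A - M₀  [x>a] with R_A=27/32, M_A=-9/16 = (27/32)·2 - (-9/16) - 3 = -3/4 kN·m
Load 3 — uniform load w=17 kN/m over full span:
  M_3 = wLx/2 - wL²/12 - wx²/2 = 17·4·2/2 - 17·4²/12 - 17·2²/2 = 34/3 kN·m
Load 4 — applied couple M₀=19 kN·m at a=4/3 m (b=L-a=8/3):
  M_4 = R_Ax - M_A - M₀  [x>a] with R_A=19/3, M_A=0 = (19/3)·2 - 0 - 19 = -19/3 kN·m
Superposition: M = Σ M_i = 83/12 kN·m ≈ 6.916667 kN·m

M(2) = 83/12 kN·m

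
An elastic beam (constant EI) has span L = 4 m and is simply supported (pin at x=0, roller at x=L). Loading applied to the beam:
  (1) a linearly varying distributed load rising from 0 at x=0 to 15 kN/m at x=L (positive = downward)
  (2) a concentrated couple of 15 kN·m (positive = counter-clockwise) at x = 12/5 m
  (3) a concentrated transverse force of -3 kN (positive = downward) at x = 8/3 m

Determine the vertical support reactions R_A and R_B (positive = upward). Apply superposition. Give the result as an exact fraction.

Load 1 — triangular load w₀=15 kN/m (0→w₀ over full span):
  R_A = w₀L/6 = 15·4/6 = 10 kN
  R_B = w₀L/3 = 15·4/3 = 20 kN
Load 2 — applied couple M₀=15 kN·m at a=12/5 m (b=L-a=8/5):
  R_A = M₀/L = 15/4 kN
  R_B = -M₀/L = -15/4 kN
Load 3 — point force P=-3 kN at a=8/3 m (b=L-a=4/3):
  R_A = Pb/L = (-3)·(4/3)/4 = -1 kN
  R_B = Pa/L = (-3)·(8/3)/4 = -2 kN
Superposition: R_A = 51/4 kN, R_B = 57/4 kN

R_A = 51/4 kN, R_B = 57/4 kN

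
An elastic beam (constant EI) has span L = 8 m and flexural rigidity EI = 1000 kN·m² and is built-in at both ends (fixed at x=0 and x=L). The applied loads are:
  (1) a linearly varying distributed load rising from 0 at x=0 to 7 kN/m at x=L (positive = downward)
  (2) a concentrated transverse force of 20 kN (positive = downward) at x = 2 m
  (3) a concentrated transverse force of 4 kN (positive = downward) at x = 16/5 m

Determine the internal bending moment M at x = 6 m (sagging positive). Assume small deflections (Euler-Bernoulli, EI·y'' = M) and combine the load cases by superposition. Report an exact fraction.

M(6) = 3691/1500 kN·m

Load 1 — triangular load w₀=7 kN/m (0→w₀ over full span):
  M_1 = 3w₀Lx/20 - w₀L²/30 - w₀x³/(6L) = 3·7·8·6/20 - 7·8²/30 - 7·6³/(6·8) = 119/30 kN·m
Load 2 — point force P=20 kN at a=2 m (b=L-a=6):
  M_2 = Pa²(a+3b)(L-x)/L³ - Pa²b/L²  [x>a] = 20·2²·(2+3·6)·(8-6)/8³ - 20·2²·6/8² = -5/4 kN·m
Load 3 — point force P=4 kN at a=16/5 m (b=L-a=24/5):
  M_3 = Pa²(a+3b)(L-x)/L³ - Pa²b/L²  [x>a] = 4·(16/5)²·((16/5)+3·(24/5))·(8-6)/8³ - 4·(16/5)²·(24/5)/8² = -32/125 kN·m
Superposition: M = Σ M_i = 3691/1500 kN·m ≈ 2.460667 kN·m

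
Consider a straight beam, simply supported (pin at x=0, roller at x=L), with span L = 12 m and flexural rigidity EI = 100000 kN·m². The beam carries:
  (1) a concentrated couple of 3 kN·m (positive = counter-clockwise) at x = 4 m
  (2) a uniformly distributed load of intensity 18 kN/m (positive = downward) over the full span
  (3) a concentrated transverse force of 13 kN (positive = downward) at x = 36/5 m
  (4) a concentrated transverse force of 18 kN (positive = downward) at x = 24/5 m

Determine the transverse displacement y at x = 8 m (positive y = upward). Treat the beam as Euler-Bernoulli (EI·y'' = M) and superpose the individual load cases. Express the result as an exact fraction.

y(8) = -47911/937500 m

Load 1 — applied couple M₀=3 kN·m at a=4 m (b=L-a=8):
  y_1 = (M₀x³/(6L)-M₀(x-a)²/2+C₁x)/EI  [x>a] with C₁=M₀(3b²-L²)/(6L)=2 = (3·8³/(6·12)-3·(8-4)²/2+2·8)/100000 = 1/7500 m
Load 2 — uniform load w=18 kN/m over full span:
  y_2 = -wx(L³-2Lx²+x³)/(24EI) = -18·8·(12³-2·12·8²+8³)/(24·100000) = -132/3125 m
Load 3 — point force P=13 kN at a=36/5 m (b=L-a=24/5):
  y_3 = -Pa(L-x)(2Lx-a²-x²)/(6LEI)  [x>a] = -13·(36/5)·(12-8)·(2·12·8-(36/5)²-8²)/(6·12·100000) = -1547/390625 m
Load 4 — point force P=18 kN at a=24/5 m (b=L-a=36/5):
  y_4 = -Pa(L-x)(2Lx-a²-x²)/(6LEI)  [x>a] = -18·(24/5)·(12-8)·(2·12·8-(24/5)²-8²)/(6·12·100000) = -1968/390625 m
Superposition: y = Σ y_i = -47911/937500 m ≈ -0.051105 m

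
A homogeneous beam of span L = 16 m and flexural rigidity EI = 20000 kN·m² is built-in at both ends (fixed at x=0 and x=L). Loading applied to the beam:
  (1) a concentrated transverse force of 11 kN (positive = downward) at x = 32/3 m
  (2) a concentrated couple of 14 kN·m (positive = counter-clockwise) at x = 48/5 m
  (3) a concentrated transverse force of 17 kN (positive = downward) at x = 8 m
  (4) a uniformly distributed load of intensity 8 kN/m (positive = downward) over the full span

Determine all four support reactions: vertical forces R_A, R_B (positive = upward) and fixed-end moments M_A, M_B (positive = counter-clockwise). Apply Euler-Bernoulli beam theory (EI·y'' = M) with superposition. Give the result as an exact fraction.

R_A = 51713/675 kN, M_A = 149974/675 kN·m, R_B = 53587/675 kN, M_B = -154616/675 kN·m

Load 1 — point force P=11 kN at a=32/3 m (b=L-a=16/3):
  R_A = Pb²(3a+b)/L³ = 11·(16/3)²·(3·(32/3)+(16/3))/16³ = 77/27 kN
  M_A = Pab²/L² = 11·(32/3)·(16/3)²/16² = 352/27 kN·m
  R_B = Pa²(a+3b)/L³ = 11·(32/3)²·((32/3)+3·(16/3))/16³ = 220/27 kN
  M_B = -Pa²b/L² = -11·(32/3)²·(16/3)/16² = -704/27 kN·m
Load 2 — applied couple M₀=14 kN·m at a=48/5 m (b=L-a=32/5):
  R_A = 6M₀ab/L³ = 6·14·(48/5)·(32/5)/16³ = 63/50 kN
  M_A = M₀b(2a-b)/L² = 14·(32/5)·(2·(48/5)-(32/5))/16² = 112/25 kN·m
  R_B = -6M₀ab/L³ = -6·14·(48/5)·(32/5)/16³ = -63/50 kN
  M_B = M₀a(2b-a)/L² = 14·(48/5)·(2·(32/5)-(48/5))/16² = 42/25 kN·m
Load 3 — point force P=17 kN at a=8 m (b=L-a=8):
  R_A = Pb²(3a+b)/L³ = 17·8²·(3·8+8)/16³ = 17/2 kN
  M_A = Pab²/L² = 17·8·8²/16² = 34 kN·m
  R_B = Pa²(a+3b)/L³ = 17·8²·(8+3·8)/16³ = 17/2 kN
  M_B = -Pa²b/L² = -17·8²·8/16² = -34 kN·m
Load 4 — uniform load w=8 kN/m over full span:
  R_A = wL/2 = 8·16/2 = 64 kN
  M_A = wL²/12 = 8·16²/12 = 512/3 kN·m
  R_B = wL/2 = 8·16/2 = 64 kN
  M_B = -wL²/12 = -8·16²/12 = -512/3 kN·m
Superposition: R_A = 51713/675 kN, M_A = 149974/675 kN·m, R_B = 53587/675 kN, M_B = -154616/675 kN·m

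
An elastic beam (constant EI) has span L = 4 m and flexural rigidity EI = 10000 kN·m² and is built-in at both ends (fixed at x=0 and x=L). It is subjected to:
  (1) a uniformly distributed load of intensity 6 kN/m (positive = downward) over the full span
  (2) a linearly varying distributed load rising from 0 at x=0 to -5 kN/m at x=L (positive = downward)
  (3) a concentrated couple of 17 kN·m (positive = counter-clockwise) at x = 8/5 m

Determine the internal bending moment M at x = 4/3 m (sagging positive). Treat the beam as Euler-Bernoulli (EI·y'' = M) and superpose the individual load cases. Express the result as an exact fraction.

M(4/3) = 16093/2025 kN·m

Load 1 — uniform load w=6 kN/m over full span:
  M_1 = wLx/2 - wL²/12 - wx²/2 = 6·4·(4/3)/2 - 6·4²/12 - 6·(4/3)²/2 = 8/3 kN·m
Load 2 — triangular load w₀=-5 kN/m (0→w₀ over full span):
  M_2 = 3w₀Lx/20 - w₀L²/30 - w₀x³/(6L) = 3·(-5)·4·(4/3)/20 - (-5)·4²/30 - (-5)·(4/3)³/(6·4) = -68/81 kN·m
Load 3 — applied couple M₀=17 kN·m at a=8/5 m (b=L-a=12/5):
  M_3 = R_Ax - M_A  [x≤a] with R_A=153/25, M_A=51/25 = (153/25)·(4/3) - (51/25) = 153/25 kN·m
Superposition: M = Σ M_i = 16093/2025 kN·m ≈ 7.947160 kN·m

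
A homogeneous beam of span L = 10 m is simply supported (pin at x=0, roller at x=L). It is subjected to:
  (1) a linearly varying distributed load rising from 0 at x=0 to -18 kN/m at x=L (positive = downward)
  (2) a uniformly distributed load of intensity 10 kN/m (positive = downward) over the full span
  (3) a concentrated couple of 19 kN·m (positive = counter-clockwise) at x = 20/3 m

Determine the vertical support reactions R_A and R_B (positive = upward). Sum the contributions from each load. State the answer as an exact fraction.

Load 1 — triangular load w₀=-18 kN/m (0→w₀ over full span):
  R_A = w₀L/6 = (-18)·10/6 = -30 kN
  R_B = w₀L/3 = (-18)·10/3 = -60 kN
Load 2 — uniform load w=10 kN/m over full span:
  R_A = wL/2 = 10·10/2 = 50 kN
  R_B = wL/2 = 10·10/2 = 50 kN
Load 3 — applied couple M₀=19 kN·m at a=20/3 m (b=L-a=10/3):
  R_A = M₀/L = 19/10 kN
  R_B = -M₀/L = -19/10 kN
Superposition: R_A = 219/10 kN, R_B = -119/10 kN

R_A = 219/10 kN, R_B = -119/10 kN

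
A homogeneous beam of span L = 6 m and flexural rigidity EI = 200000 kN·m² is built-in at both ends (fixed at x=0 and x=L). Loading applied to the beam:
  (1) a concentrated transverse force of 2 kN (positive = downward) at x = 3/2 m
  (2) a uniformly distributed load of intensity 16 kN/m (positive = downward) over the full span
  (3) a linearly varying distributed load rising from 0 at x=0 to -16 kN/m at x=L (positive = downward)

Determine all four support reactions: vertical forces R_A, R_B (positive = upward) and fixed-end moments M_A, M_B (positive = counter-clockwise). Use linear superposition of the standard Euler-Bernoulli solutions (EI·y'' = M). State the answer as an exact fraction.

R_A = 2823/80 kN, M_A = 2439/80 kN·m, R_B = 1177/80 kN, M_B = -1581/80 kN·m

Load 1 — point force P=2 kN at a=3/2 m (b=L-a=9/2):
  R_A = Pb²(3a+b)/L³ = 2·(9/2)²·(3·(3/2)+(9/2))/6³ = 27/16 kN
  M_A = Pab²/L² = 2·(3/2)·(9/2)²/6² = 27/16 kN·m
  R_B = Pa²(a+3b)/L³ = 2·(3/2)²·((3/2)+3·(9/2))/6³ = 5/16 kN
  M_B = -Pa²b/L² = -2·(3/2)²·(9/2)/6² = -9/16 kN·m
Load 2 — uniform load w=16 kN/m over full span:
  R_A = wL/2 = 16·6/2 = 48 kN
  M_A = wL²/12 = 16·6²/12 = 48 kN·m
  R_B = wL/2 = 16·6/2 = 48 kN
  M_B = -wL²/12 = -16·6²/12 = -48 kN·m
Load 3 — triangular load w₀=-16 kN/m (0→w₀ over full span):
  R_A = 3w₀L/20 = 3·(-16)·6/20 = -72/5 kN
  M_A = w₀L²/30 = (-16)·6²/30 = -96/5 kN·m
  R_B = 7w₀L/20 = 7·(-16)·6/20 = -168/5 kN
  M_B = -w₀L²/20 = -(-16)·6²/20 = 144/5 kN·m
Superposition: R_A = 2823/80 kN, M_A = 2439/80 kN·m, R_B = 1177/80 kN, M_B = -1581/80 kN·m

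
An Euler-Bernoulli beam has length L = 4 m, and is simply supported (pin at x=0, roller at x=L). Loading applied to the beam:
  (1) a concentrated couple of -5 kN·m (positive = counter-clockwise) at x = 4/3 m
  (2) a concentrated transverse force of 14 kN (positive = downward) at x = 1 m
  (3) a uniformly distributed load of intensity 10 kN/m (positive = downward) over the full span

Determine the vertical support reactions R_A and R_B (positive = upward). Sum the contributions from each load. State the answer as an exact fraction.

R_A = 117/4 kN, R_B = 99/4 kN

Load 1 — applied couple M₀=-5 kN·m at a=4/3 m (b=L-a=8/3):
  R_A = M₀/L = (-5)/4 = -5/4 kN
  R_B = -M₀/L = -(-5)/4 = 5/4 kN
Load 2 — point force P=14 kN at a=1 m (b=L-a=3):
  R_A = Pb/L = 14·3/4 = 21/2 kN
  R_B = Pa/L = 14·1/4 = 7/2 kN
Load 3 — uniform load w=10 kN/m over full span:
  R_A = wL/2 = 10·4/2 = 20 kN
  R_B = wL/2 = 10·4/2 = 20 kN
Superposition: R_A = 117/4 kN, R_B = 99/4 kN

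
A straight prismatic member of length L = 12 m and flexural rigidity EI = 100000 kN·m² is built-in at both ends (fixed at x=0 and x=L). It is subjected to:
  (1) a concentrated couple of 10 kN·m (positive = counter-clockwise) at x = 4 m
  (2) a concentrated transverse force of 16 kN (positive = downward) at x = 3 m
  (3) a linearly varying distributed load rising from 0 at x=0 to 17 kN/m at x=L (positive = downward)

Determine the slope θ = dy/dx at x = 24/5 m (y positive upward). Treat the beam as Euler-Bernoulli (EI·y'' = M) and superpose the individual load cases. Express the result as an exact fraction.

Load 1 — applied couple M₀=10 kN·m at a=4 m (b=L-a=8):
  θ_1 = (R_Ax²/2 - M_Ax - M₀(x-a))/EI  [x>a] with R_A=10/9, M_A=0 = ((10/9)·(24/5)²/2 - 0·(24/5) - 10·((24/5)-4))/100000 = 3/62500 rad
Load 2 — point force P=16 kN at a=3 m (b=L-a=9):
  θ_2 = Pa²(L-x)(2bL-(3b+a)(L-x))/(2L³EI)  [x>a] = 16·3²·(12-(24/5))·(2·9·12-(3·9+3)·(12-(24/5)))/(2·12³·100000) = 0 rad
Load 3 — triangular load w₀=17 kN/m (0→w₀ over full span):
  θ_3 = -w₀(2x(L-x)(L-2x)(x+2L)+x²(L-x)²)/(120LEI) = -17·(2·(24/5)·(12-(24/5))·(12-2·(24/5))·((24/5)+2·12)+(24/5)²·(12-(24/5))²)/(120·12·100000) = -1377/1953125 rad
Superposition: θ = Σ θ_i = -5133/7812500 rad ≈ -0.000657 rad

θ(24/5) = -5133/7812500 rad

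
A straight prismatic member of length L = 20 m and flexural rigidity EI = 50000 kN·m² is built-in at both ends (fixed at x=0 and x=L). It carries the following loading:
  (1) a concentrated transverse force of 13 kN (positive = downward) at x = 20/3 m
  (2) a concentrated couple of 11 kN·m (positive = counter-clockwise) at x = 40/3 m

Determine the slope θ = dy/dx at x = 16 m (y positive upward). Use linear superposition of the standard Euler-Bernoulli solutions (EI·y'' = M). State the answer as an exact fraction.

θ(16) = 472/421875 rad

Load 1 — point force P=13 kN at a=20/3 m (b=L-a=40/3):
  θ_1 = Pa²(L-x)(2bL-(3b+a)(L-x))/(2L³EI)  [x>a] = 13·(20/3)²·(20-16)·(2·(40/3)·20-(3·(40/3)+(20/3))·(20-16))/(2·20³·50000) = 169/168750 rad
Load 2 — applied couple M₀=11 kN·m at a=40/3 m (b=L-a=20/3):
  θ_2 = (R_Ax²/2 - M_Ax - M₀(x-a))/EI  [x>a] with R_A=11/15, M_A=11/3 = ((11/15)·16²/2 - (11/3)·16 - 11·(16-(40/3)))/50000 = 11/93750 rad
Superposition: θ = Σ θ_i = 472/421875 rad ≈ 0.001119 rad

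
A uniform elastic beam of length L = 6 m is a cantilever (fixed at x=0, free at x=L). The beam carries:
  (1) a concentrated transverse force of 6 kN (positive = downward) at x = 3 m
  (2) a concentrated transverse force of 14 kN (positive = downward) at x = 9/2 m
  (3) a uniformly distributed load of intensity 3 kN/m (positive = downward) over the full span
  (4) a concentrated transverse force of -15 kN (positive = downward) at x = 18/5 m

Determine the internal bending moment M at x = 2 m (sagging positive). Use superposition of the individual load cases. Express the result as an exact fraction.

M(2) = -41 kN·m

Load 1 — point force P=6 kN at a=3 m (b=L-a=3):
  M_1 = -P(a-x)  [x≤a] = -6·(3-2) = -6 kN·m
Load 2 — point force P=14 kN at a=9/2 m (b=L-a=3/2):
  M_2 = -P(a-x)  [x≤a] = -14·((9/2)-2) = -35 kN·m
Load 3 — uniform load w=3 kN/m over full span:
  M_3 = -w(L-x)²/2 = -3·(6-2)²/2 = -24 kN·m
Load 4 — point force P=-15 kN at a=18/5 m (b=L-a=12/5):
  M_4 = -P(a-x)  [x≤a] = -(-15)·((18/5)-2) = 24 kN·m
Superposition: M = Σ M_i = -41 kN·m ≈ -41.000000 kN·m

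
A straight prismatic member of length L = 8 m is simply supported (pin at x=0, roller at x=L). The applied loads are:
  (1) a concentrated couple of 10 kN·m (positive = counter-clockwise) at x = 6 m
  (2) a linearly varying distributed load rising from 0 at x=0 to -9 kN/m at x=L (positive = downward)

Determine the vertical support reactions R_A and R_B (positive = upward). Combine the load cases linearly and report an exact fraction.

Load 1 — applied couple M₀=10 kN·m at a=6 m (b=L-a=2):
  R_A = M₀/L = 10/8 = 5/4 kN
  R_B = -M₀/L = -10/8 = -5/4 kN
Load 2 — triangular load w₀=-9 kN/m (0→w₀ over full span):
  R_A = w₀L/6 = (-9)·8/6 = -12 kN
  R_B = w₀L/3 = (-9)·8/3 = -24 kN
Superposition: R_A = -43/4 kN, R_B = -101/4 kN

R_A = -43/4 kN, R_B = -101/4 kN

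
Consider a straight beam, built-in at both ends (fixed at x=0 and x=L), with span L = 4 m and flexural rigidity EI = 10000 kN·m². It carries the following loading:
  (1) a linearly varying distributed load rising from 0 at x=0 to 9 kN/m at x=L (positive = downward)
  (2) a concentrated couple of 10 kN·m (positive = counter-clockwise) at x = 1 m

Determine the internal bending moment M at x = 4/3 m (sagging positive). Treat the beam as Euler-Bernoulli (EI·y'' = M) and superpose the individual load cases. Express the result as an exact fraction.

Load 1 — triangular load w₀=9 kN/m (0→w₀ over full span):
  M_1 = 3w₀Lx/20 - w₀L²/30 - w₀x³/(6L) = 3·9·4·(4/3)/20 - 9·4²/30 - 9·(4/3)³/(6·4) = 68/45 kN·m
Load 2 — applied couple M₀=10 kN·m at a=1 m (b=L-a=3):
  M_2 = R_Ax - M_A - M₀  [x>a] with R_A=45/16, M_A=-15/8 = (45/16)·(4/3) - (-15/8) - 10 = -35/8 kN·m
Superposition: M = Σ M_i = -1031/360 kN·m ≈ -2.863889 kN·m

M(4/3) = -1031/360 kN·m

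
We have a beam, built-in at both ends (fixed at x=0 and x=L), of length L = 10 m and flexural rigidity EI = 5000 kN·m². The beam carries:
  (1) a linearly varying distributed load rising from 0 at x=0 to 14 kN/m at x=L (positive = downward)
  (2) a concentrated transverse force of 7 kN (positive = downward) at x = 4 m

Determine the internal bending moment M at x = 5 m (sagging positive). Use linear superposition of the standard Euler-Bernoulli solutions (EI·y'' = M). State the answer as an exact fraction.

M(5) = 1043/30 kN·m

Load 1 — triangular load w₀=14 kN/m (0→w₀ over full span):
  M_1 = 3w₀Lx/20 - w₀L²/30 - w₀x³/(6L) = 3·14·10·5/20 - 14·10²/30 - 14·5³/(6·10) = 175/6 kN·m
Load 2 — point force P=7 kN at a=4 m (b=L-a=6):
  M_2 = Pa²(a+3b)(L-x)/L³ - Pa²b/L²  [x>a] = 7·4²·(4+3·6)·(10-5)/10³ - 7·4²·6/10² = 28/5 kN·m
Superposition: M = Σ M_i = 1043/30 kN·m ≈ 34.766667 kN·m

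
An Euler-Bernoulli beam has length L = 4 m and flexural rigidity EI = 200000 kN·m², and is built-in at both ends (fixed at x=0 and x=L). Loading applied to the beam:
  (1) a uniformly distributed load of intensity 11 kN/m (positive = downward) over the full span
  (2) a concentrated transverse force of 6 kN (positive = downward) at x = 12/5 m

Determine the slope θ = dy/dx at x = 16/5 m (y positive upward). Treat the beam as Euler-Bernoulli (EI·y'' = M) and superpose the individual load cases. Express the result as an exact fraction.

θ(16/5) = 1397/39062500 rad

Load 1 — uniform load w=11 kN/m over full span:
  θ_1 = -wx(L-x)(L-2x)/(12EI) = -11·(16/5)·(4-(16/5))·(4-2·(16/5))/(12·200000) = 11/390625 rad
Load 2 — point force P=6 kN at a=12/5 m (b=L-a=8/5):
  θ_2 = Pa²(L-x)(2bL-(3b+a)(L-x))/(2L³EI)  [x>a] = 6·(12/5)²·(4-(16/5))·(2·(8/5)·4-(3·(8/5)+(12/5))·(4-(16/5)))/(2·4³·200000) = 297/39062500 rad
Superposition: θ = Σ θ_i = 1397/39062500 rad ≈ 0.000036 rad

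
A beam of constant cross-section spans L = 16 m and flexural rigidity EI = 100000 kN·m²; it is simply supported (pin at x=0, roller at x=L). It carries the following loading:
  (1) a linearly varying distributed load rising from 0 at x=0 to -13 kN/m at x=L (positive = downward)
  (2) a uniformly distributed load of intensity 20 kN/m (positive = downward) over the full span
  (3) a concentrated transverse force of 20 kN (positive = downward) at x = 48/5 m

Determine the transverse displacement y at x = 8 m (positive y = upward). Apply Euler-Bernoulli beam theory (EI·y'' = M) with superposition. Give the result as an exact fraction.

y(8) = -30776/234375 m

Load 1 — triangular load w₀=-13 kN/m (0→w₀ over full span):
  y_1 = -w₀x(7L⁴-10L²x²+3x⁴)/(360LEI) = -(-13)·8·(7·16⁴-10·16²·8²+3·8⁴)/(360·16·100000) = 104/1875 m
Load 2 — uniform load w=20 kN/m over full span:
  y_2 = -wx(L³-2Lx²+x³)/(24EI) = -20·8·(16³-2·16·8²+8³)/(24·100000) = -64/375 m
Load 3 — point force P=20 kN at a=48/5 m (b=L-a=32/5):
  y_3 = -Pbx(L²-b²-x²)/(6LEI)  [x≤a] = -20·(32/5)·8·(16²-(32/5)²-8²)/(6·16·100000) = -3776/234375 m
Superposition: y = Σ y_i = -30776/234375 m ≈ -0.131311 m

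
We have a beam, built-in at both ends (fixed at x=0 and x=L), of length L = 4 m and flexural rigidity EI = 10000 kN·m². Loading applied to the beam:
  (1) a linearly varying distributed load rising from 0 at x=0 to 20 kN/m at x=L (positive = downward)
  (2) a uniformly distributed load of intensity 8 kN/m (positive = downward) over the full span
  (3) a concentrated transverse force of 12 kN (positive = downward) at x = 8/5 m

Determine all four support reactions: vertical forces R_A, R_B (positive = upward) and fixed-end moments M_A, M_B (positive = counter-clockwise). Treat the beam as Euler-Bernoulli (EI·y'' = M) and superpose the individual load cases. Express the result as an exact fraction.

R_A = 4472/125 kN, M_A = 10592/375 kN·m, R_B = 6028/125 kN, M_B = -11728/375 kN·m

Load 1 — triangular load w₀=20 kN/m (0→w₀ over full span):
  R_A = 3w₀L/20 = 3·20·4/20 = 12 kN
  M_A = w₀L²/30 = 20·4²/30 = 32/3 kN·m
  R_B = 7w₀L/20 = 7·20·4/20 = 28 kN
  M_B = -w₀L²/20 = -20·4²/20 = -16 kN·m
Load 2 — uniform load w=8 kN/m over full span:
  R_A = wL/2 = 8·4/2 = 16 kN
  M_A = wL²/12 = 8·4²/12 = 32/3 kN·m
  R_B = wL/2 = 8·4/2 = 16 kN
  M_B = -wL²/12 = -8·4²/12 = -32/3 kN·m
Load 3 — point force P=12 kN at a=8/5 m (b=L-a=12/5):
  R_A = Pb²(3a+b)/L³ = 12·(12/5)²·(3·(8/5)+(12/5))/4³ = 972/125 kN
  M_A = Pab²/L² = 12·(8/5)·(12/5)²/4² = 864/125 kN·m
  R_B = Pa²(a+3b)/L³ = 12·(8/5)²·((8/5)+3·(12/5))/4³ = 528/125 kN
  M_B = -Pa²b/L² = -12·(8/5)²·(12/5)/4² = -576/125 kN·m
Superposition: R_A = 4472/125 kN, M_A = 10592/375 kN·m, R_B = 6028/125 kN, M_B = -11728/375 kN·m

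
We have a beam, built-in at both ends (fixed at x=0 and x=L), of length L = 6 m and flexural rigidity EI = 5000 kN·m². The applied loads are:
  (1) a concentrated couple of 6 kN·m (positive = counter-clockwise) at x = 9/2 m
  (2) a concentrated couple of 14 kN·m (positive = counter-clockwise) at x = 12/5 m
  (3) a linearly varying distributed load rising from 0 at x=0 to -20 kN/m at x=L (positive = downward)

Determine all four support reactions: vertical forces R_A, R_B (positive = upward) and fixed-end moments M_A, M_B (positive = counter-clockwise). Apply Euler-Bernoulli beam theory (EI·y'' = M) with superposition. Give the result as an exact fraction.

R_A = -2703/200 kN, M_A = -4089/200 kN·m, R_B = -9297/200 kN, M_B = 7871/200 kN·m

Load 1 — applied couple M₀=6 kN·m at a=9/2 m (b=L-a=3/2):
  R_A = 6M₀ab/L³ = 6·6·(9/2)·(3/2)/6³ = 9/8 kN
  M_A = M₀b(2a-b)/L² = 6·(3/2)·(2·(9/2)-(3/2))/6² = 15/8 kN·m
  R_B = -6M₀ab/L³ = -6·6·(9/2)·(3/2)/6³ = -9/8 kN
  M_B = M₀a(2b-a)/L² = 6·(9/2)·(2·(3/2)-(9/2))/6² = -9/8 kN·m
Load 2 — applied couple M₀=14 kN·m at a=12/5 m (b=L-a=18/5):
  R_A = 6M₀ab/L³ = 6·14·(12/5)·(18/5)/6³ = 84/25 kN
  M_A = M₀b(2a-b)/L² = 14·(18/5)·(2·(12/5)-(18/5))/6² = 42/25 kN·m
  R_B = -6M₀ab/L³ = -6·14·(12/5)·(18/5)/6³ = -84/25 kN
  M_B = M₀a(2b-a)/L² = 14·(12/5)·(2·(18/5)-(12/5))/6² = 112/25 kN·m
Load 3 — triangular load w₀=-20 kN/m (0→w₀ over full span):
  R_A = 3w₀L/20 = 3·(-20)·6/20 = -18 kN
  M_A = w₀L²/30 = (-20)·6²/30 = -24 kN·m
  R_B = 7w₀L/20 = 7·(-20)·6/20 = -42 kN
  M_B = -w₀L²/20 = -(-20)·6²/20 = 36 kN·m
Superposition: R_A = -2703/200 kN, M_A = -4089/200 kN·m, R_B = -9297/200 kN, M_B = 7871/200 kN·m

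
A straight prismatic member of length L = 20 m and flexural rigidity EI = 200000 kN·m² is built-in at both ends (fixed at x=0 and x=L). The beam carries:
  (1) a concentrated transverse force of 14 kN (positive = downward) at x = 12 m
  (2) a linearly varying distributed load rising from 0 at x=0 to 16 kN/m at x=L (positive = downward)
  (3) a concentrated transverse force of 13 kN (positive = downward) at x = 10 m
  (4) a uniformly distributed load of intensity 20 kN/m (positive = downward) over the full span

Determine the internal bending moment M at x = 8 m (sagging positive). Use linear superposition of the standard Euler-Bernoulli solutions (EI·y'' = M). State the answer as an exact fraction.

M(8) = 320833/750 kN·m

Load 1 — point force P=14 kN at a=12 m (b=L-a=8):
  M_1 = Pb²(3a+b)x/L³ - Pab²/L²  [x≤a] = 14·8²·(3·12+8)·8/20³ - 14·12·8²/20² = 1568/125 kN·m
Load 2 — triangular load w₀=16 kN/m (0→w₀ over full span):
  M_2 = 3w₀Lx/20 - w₀L²/30 - w₀x³/(6L) = 3·16·20·8/20 - 16·20²/30 - 16·8³/(6·20) = 512/5 kN·m
Load 3 — point force P=13 kN at a=10 m (b=L-a=10):
  M_3 = Pb²(3a+b)x/L³ - Pab²/L²  [x≤a] = 13·10²·(3·10+10)·8/20³ - 13·10·10²/20² = 39/2 kN·m
Load 4 — uniform load w=20 kN/m over full span:
  M_4 = wLx/2 - wL²/12 - wx²/2 = 20·20·8/2 - 20·20²/12 - 20·8²/2 = 880/3 kN·m
Superposition: M = Σ M_i = 320833/750 kN·m ≈ 427.777333 kN·m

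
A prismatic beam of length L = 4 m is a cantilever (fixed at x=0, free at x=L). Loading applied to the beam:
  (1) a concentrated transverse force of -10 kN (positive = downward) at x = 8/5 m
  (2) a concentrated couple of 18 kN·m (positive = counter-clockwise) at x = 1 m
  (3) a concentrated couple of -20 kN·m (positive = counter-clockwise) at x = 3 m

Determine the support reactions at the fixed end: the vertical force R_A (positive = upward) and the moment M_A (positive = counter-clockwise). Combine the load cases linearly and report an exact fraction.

Load 1 — point force P=-10 kN at a=8/5 m (b=L-a=12/5):
  R_A = P = (-10) = -10 kN
  M_A = Pa = (-10)·(8/5) = -16 kN·m
Load 2 — applied couple M₀=18 kN·m at a=1 m (b=L-a=3):
  R_A = 0 kN
  M_A = -M₀ = -18 kN·m
Load 3 — applied couple M₀=-20 kN·m at a=3 m (b=L-a=1):
  R_A = 0 kN
  M_A = -M₀ = -(-20) = 20 kN·m
Superposition: R_A = -10 kN, M_A = -14 kN·m

R_A = -10 kN, M_A = -14 kN·m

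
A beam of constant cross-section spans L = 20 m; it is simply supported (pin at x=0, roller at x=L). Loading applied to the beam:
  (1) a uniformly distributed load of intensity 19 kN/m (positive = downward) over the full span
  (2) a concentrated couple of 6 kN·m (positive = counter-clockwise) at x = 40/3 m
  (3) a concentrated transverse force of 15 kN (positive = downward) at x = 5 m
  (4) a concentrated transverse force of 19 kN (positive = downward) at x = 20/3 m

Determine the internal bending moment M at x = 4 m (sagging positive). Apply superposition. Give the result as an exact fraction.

Load 1 — uniform load w=19 kN/m over full span:
  M_1 = wx(L-x)/2 = 19·4·(20-4)/2 = 608 kN·m
Load 2 — applied couple M₀=6 kN·m at a=40/3 m (b=L-a=20/3):
  M_2 = M₀x/L  [x≤a] = 6·4/20 = 6/5 kN·m
Load 3 — point force P=15 kN at a=5 m (b=L-a=15):
  M_3 = Pbx/L  [x≤a] = 15·15·4/20 = 45 kN·m
Load 4 — point force P=19 kN at a=20/3 m (b=L-a=40/3):
  M_4 = Pbx/L  [x≤a] = 19·(40/3)·4/20 = 152/3 kN·m
Superposition: M = Σ M_i = 10573/15 kN·m ≈ 704.866667 kN·m

M(4) = 10573/15 kN·m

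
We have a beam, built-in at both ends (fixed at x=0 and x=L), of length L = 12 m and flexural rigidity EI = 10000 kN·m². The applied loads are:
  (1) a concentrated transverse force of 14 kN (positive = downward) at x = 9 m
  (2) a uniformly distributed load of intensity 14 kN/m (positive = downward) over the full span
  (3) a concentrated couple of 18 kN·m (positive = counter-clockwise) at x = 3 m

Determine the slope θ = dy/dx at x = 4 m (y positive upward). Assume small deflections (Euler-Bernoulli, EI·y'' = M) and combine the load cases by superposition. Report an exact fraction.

Load 1 — point force P=14 kN at a=9 m (b=L-a=3):
  θ_1 = -Pb²x(2aL-(3a+b)x)/(2L³EI)  [x≤a] = -14·3²·4·(2·9·12-(3·9+3)·4)/(2·12³·10000) = -7/5000 rad
Load 2 — uniform load w=14 kN/m over full span:
  θ_2 = -wx(L-x)(L-2x)/(12EI) = -14·4·(12-4)·(12-2·4)/(12·10000) = -28/1875 rad
Load 3 — applied couple M₀=18 kN·m at a=3 m (b=L-a=9):
  θ_3 = (R_Ax²/2 - M_Ax - M₀(x-a))/EI  [x>a] with R_A=27/16, M_A=-27/8 = ((27/16)·4²/2 - (-27/8)·4 - 18·(4-3))/10000 = 9/10000 rad
Superposition: θ = Σ θ_i = -463/30000 rad ≈ -0.015433 rad

θ(4) = -463/30000 rad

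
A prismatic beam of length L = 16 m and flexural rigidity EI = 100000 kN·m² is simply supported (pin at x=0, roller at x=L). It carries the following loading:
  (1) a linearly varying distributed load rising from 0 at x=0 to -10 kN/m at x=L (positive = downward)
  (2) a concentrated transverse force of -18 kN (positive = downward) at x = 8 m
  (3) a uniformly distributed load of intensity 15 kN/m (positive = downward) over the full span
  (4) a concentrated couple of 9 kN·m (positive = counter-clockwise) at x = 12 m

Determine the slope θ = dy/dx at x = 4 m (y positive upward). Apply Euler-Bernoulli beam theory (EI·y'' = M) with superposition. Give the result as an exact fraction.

Load 1 — triangular load w₀=-10 kN/m (0→w₀ over full span):
  θ_1 = -w₀(7L⁴-30L²x²+15x⁴)/(360LEI) = -(-10)·(7·16⁴-30·16²·4²+15·4⁴)/(360·16·100000) = 1327/225000 rad
Load 2 — point force P=-18 kN at a=8 m (b=L-a=8):
  θ_2 = -Pb(L²-b²-3x²)/(6LEI)  [x≤a] = -(-18)·8·(16²-8²-3·4²)/(6·16·100000) = 27/12500 rad
Load 3 — uniform load w=15 kN/m over full span:
  θ_3 = -w(L³-6Lx²+4x³)/(24EI) = -15·(16³-6·16·4²+4·4³)/(24·100000) = -11/625 rad
Load 4 — applied couple M₀=9 kN·m at a=12 m (b=L-a=4):
  θ_4 = (M₀x²/(2L)+C₁)/EI  [x≤a] with C₁=M₀(3b²-L²)/(6L)=-39/2 = (9·4²/(2·16)+(-39/2))/100000 = -3/20000 rad
Superposition: θ = Σ θ_i = -8723/900000 rad ≈ -0.009692 rad

θ(4) = -8723/900000 rad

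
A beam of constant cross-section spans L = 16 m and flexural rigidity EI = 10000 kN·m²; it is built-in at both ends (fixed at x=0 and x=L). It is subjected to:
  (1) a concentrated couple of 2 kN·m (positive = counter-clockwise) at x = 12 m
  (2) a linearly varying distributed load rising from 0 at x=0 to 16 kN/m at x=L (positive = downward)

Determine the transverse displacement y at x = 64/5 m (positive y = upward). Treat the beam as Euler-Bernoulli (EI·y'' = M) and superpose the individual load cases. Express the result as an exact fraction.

y(64/5) = -1842883/29296875 m

Load 1 — applied couple M₀=2 kN·m at a=12 m (b=L-a=4):
  y_1 = (R_Ax³/6 - M_Ax²/2 - M₀(x-a)²/2)/EI  [x>a] with R_A=9/64, M_A=5/8 = ((9/64)·(64/5)³/6 - (5/8)·(64/5)²/2 - 2·((64/5)-12)²/2)/10000 = -21/78125 m
Load 2 — triangular load w₀=16 kN/m (0→w₀ over full span):
  y_2 = -w₀x²(L-x)²(x+2L)/(120LEI) = -16·(64/5)²·(16-(64/5))²·((64/5)+2·16)/(120·16·10000) = -1835008/29296875 m
Superposition: y = Σ y_i = -1842883/29296875 m ≈ -0.062904 m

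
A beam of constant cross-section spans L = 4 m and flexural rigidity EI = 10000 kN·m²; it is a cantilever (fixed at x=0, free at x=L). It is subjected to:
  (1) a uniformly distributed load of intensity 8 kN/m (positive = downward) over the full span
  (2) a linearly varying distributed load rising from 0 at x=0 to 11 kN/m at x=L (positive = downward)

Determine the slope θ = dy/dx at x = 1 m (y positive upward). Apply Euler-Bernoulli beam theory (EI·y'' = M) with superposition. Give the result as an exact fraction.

Load 1 — uniform load w=8 kN/m over full span:
  θ_1 = -wx(x²-3Lx+3L²)/(6EI) = -8·1·(1²-3·4·1+3·4²)/(6·10000) = -37/7500 rad
Load 2 — triangular load w₀=11 kN/m (0→w₀ over full span):
  θ_2 = (w₀Lx²/4-w₀L²x/3-w₀x⁴/(24L))/EI = (11·4·1²/4-11·4²·1/3-11·1⁴/(24·4))/10000 = -1529/320000 rad
Superposition: θ = Σ θ_i = -9323/960000 rad ≈ -0.009711 rad

θ(1) = -9323/960000 rad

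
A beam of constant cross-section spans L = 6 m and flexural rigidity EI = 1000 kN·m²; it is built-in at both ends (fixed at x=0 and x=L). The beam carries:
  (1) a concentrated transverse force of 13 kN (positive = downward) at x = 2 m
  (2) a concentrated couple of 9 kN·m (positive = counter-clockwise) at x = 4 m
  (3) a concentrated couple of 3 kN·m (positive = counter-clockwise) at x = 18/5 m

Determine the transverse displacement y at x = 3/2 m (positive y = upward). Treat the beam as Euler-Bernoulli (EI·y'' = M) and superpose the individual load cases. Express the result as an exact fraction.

Load 1 — point force P=13 kN at a=2 m (b=L-a=4):
  y_1 = -Pb²x²(3aL-(3a+b)x)/(6L³EI)  [x≤a] = -13·4²·(3/2)²·(3·2·6-(3·2+4)·(3/2))/(6·6³·1000) = -91/12000 m
Load 2 — applied couple M₀=9 kN·m at a=4 m (b=L-a=2):
  y_2 = (R_Ax³/6 - M_Ax²/2)/EI  [x≤a] with R_A=2, M_A=3 = (2·(3/2)³/6 - 3·(3/2)²/2)/1000 = -9/4000 m
Load 3 — applied couple M₀=3 kN·m at a=18/5 m (b=L-a=12/5):
  y_3 = (R_Ax³/6 - M_Ax²/2)/EI  [x≤a] with R_A=18/25, M_A=24/25 = ((18/25)·(3/2)³/6 - (24/25)·(3/2)²/2)/1000 = -27/40000 m
Superposition: y = Σ y_i = -1261/120000 m ≈ -0.010508 m

y(3/2) = -1261/120000 m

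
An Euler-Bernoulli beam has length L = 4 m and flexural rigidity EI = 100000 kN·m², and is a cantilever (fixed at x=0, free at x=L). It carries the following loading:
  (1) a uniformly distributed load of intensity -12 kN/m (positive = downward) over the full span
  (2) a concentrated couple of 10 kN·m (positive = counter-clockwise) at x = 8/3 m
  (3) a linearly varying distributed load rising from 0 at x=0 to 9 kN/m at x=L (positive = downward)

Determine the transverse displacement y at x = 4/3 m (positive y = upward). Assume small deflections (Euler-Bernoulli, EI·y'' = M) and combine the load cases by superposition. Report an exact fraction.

Load 1 — uniform load w=-12 kN/m over full span:
  y_1 = -wx²(x²-4Lx+6L²)/(24EI) = -(-12)·(4/3)²·((4/3)²-4·4·(4/3)+6·4²)/(24·100000) = 172/253125 m
Load 2 — applied couple M₀=10 kN·m at a=8/3 m (b=L-a=4/3):
  y_2 = M₀x²/(2EI)  [x≤a] = 10·(4/3)²/(2·100000) = 1/11250 m
Load 3 — triangular load w₀=9 kN/m (0→w₀ over full span):
  y_3 = (w₀Lx³/12-w₀L²x²/6-w₀x⁵/(120L))/EI = (9·4·(4/3)³/12-9·4²·(4/3)²/6-9·(4/3)⁵/(120·4))/100000 = -451/1265625 m
Superposition: y = Σ y_i = 1043/2531250 m ≈ 0.000412 m

y(4/3) = 1043/2531250 m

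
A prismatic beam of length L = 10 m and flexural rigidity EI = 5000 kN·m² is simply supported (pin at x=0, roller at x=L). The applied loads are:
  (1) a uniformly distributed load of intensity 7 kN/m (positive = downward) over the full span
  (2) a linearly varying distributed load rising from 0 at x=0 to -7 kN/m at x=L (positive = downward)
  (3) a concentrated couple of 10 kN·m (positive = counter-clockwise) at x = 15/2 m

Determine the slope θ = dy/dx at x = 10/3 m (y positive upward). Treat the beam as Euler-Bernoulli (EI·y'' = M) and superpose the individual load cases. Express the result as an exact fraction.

θ(10/3) = -5717/388800 rad

Load 1 — uniform load w=7 kN/m over full span:
  θ_1 = -w(L³-6Lx²+4x³)/(24EI) = -7·(10³-6·10·(10/3)²+4·(10/3)³)/(24·5000) = -91/3240 rad
Load 2 — triangular load w₀=-7 kN/m (0→w₀ over full span):
  θ_2 = -w₀(7L⁴-30L²x²+15x⁴)/(360LEI) = -(-7)·(7·10⁴-30·10²·(10/3)²+15·(10/3)⁴)/(360·10·5000) = 91/6075 rad
Load 3 — applied couple M₀=10 kN·m at a=15/2 m (b=L-a=5/2):
  θ_3 = (M₀x²/(2L)+C₁)/EI  [x≤a] with C₁=M₀(3b²-L²)/(6L)=-325/24 = (10·(10/3)²/(2·10)+(-325/24))/5000 = -23/14400 rad
Superposition: θ = Σ θ_i = -5717/388800 rad ≈ -0.014704 rad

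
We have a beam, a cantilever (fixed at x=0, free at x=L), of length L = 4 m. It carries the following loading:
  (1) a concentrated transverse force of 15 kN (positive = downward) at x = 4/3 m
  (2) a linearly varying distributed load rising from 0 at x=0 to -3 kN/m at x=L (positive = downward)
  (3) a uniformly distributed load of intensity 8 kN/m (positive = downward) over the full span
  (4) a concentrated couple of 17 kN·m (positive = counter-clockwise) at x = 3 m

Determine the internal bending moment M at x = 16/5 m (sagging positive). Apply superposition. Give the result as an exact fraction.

Load 1 — point force P=15 kN at a=4/3 m (b=L-a=8/3):
  M_1 = 0  [x>a] = 0 kN·m
Load 2 — triangular load w₀=-3 kN/m (0→w₀ over full span):
  M_2 = w₀Lx/2 - w₀L²/3 - w₀x³/(6L) = (-3)·4·(16/5)/2 - (-3)·4²/3 - (-3)·(16/5)³/(6·4) = 112/125 kN·m
Load 3 — uniform load w=8 kN/m over full span:
  M_3 = -w(L-x)²/2 = -8·(4-(16/5))²/2 = -64/25 kN·m
Load 4 — applied couple M₀=17 kN·m at a=3 m (b=L-a=1):
  M_4 = 0  [x>a] = 0 kN·m
Superposition: M = Σ M_i = -208/125 kN·m ≈ -1.664000 kN·m

M(16/5) = -208/125 kN·m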